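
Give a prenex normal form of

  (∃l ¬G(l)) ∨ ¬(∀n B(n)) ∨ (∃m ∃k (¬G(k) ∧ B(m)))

Move each ¬ inward, flipping quantifiers it crosses:
  (∃l ¬G(l)) ∨ (∃n ¬B(n)) ∨ (∃m ∃k (¬G(k) ∧ B(m)))
All bound variables are already distinct, so no renaming is needed.
Pull the quantifiers to the front (each side's bound variable is not free in the other side):
  ∃l ∃n ∃m ∃k (¬G(l) ∨ ¬B(n) ∨ ¬G(k) ∧ B(m))

∃l ∃n ∃m ∃k (¬G(l) ∨ ¬B(n) ∨ ¬G(k) ∧ B(m))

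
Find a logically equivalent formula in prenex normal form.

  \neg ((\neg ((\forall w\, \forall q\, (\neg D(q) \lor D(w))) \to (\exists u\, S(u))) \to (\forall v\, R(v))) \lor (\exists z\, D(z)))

First replace A → B with ¬A ∨ B.
  \neg (\neg \neg (\neg (\forall w\, \forall q\, (\neg D(q) \lor D(w))) \lor (\exists u\, S(u))) \lor (\forall v\, R(v)) \lor (\exists z\, D(z)))
Move each ¬ inward, flipping quantifiers it crosses:
  (\forall w\, \forall q\, (\neg D(q) \lor D(w))) \land (\forall u\, \neg S(u)) \land (\exists v\, \neg R(v)) \land (\forall z\, \neg D(z))
All bound variables are already distinct, so no renaming is needed.
Pull the quantifiers to the front (each side's bound variable is not free in the other side):
  \forall w\, \forall q\, \forall u\, \exists v\, \forall z\, ((\neg D(q) \lor D(w)) \land \neg S(u) \land \neg R(v) \land \neg D(z))

\forall w\, \forall q\, \forall u\, \exists v\, \forall z\, ((\neg D(q) \lor D(w)) \land \neg S(u) \land \neg R(v) \land \neg D(z))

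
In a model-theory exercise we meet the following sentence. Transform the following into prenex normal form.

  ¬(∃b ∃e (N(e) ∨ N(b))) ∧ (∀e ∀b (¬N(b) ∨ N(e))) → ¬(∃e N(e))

Rewrite implications/biconditionals: A → B as ¬A ∨ B.
  ¬(¬(∃b ∃e (N(e) ∨ N(b))) ∧ (∀e ∀b (¬N(b) ∨ N(e)))) ∨ ¬(∃e N(e))
Move each ¬ inward, flipping quantifiers it crosses:
  (∃b ∃e (N(e) ∨ N(b))) ∨ (∃e ∃b (N(b) ∧ ¬N(e))) ∨ (∀e ¬N(e))
Give each quantifier a distinct variable: e↦y1, b↦v, e↦r.
  (∃b ∃e (N(e) ∨ N(b))) ∨ (∃y1 ∃v (N(v) ∧ ¬N(y1))) ∨ (∀r ¬N(r))
Finally move all quantifiers to the prefix:
  ∃b ∃e ∃y1 ∃v ∀r (N(e) ∨ N(b) ∨ N(v) ∧ ¬N(y1) ∨ ¬N(r))

∃b ∃e ∃y1 ∃v ∀r (N(e) ∨ N(b) ∨ N(v) ∧ ¬N(y1) ∨ ¬N(r))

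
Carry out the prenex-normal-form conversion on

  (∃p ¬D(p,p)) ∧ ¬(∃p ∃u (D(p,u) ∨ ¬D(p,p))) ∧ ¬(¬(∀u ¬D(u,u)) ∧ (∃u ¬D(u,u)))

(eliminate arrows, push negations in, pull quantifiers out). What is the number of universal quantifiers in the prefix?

Drive negations inward (¬∀x A ≡ ∃x ¬A, ¬∃x A ≡ ∀x ¬A, De Morgan for ∧/∨):
  (∃p ¬D(p,p)) ∧ (∀p ∀u (¬D(p,u) ∧ D(p,p))) ∧ ((∀u ¬D(u,u)) ∨ (∀u D(u,u)))
Rename bound variables to avoid capture: p↦v1, u↦y, u↦z.
  (∃p ¬D(p,p)) ∧ (∀v1 ∀u (¬D(v1,u) ∧ D(v1,v1))) ∧ ((∀y ¬D(y,y)) ∨ (∀z D(z,z)))
Extract every quantifier outward, since the variables are now distinct and don't occur free across branches:
  ∃p ∀v1 ∀u ∀y ∀z (¬D(p,p) ∧ ¬D(v1,u) ∧ D(v1,v1) ∧ (¬D(y,y) ∨ D(z,z)))
The prefix is ∃p ∀v1 ∀u ∀y ∀z: 4 universal, 1 existential.

4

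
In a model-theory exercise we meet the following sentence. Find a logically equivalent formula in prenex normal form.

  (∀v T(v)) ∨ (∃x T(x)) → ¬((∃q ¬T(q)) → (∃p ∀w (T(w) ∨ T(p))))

Rewrite implications/biconditionals: A → B as ¬A ∨ B.
  ¬((∀v T(v)) ∨ (∃x T(x))) ∨ ¬(¬(∃q ¬T(q)) ∨ (∃p ∀w (T(w) ∨ T(p))))
Move each ¬ inward, flipping quantifiers it crosses:
  (∃v ¬T(v)) ∧ (∀x ¬T(x)) ∨ (∃q ¬T(q)) ∧ (∀p ∃w (¬T(w) ∧ ¬T(p)))
All bound variables are already distinct, so no renaming is needed.
Extract every quantifier outward, since the variables are now distinct and don't occur free across branches:
  ∃v ∀x ∃q ∀p ∃w (¬T(v) ∧ ¬T(x) ∨ ¬T(q) ∧ ¬T(w) ∧ ¬T(p))

∃v ∀x ∃q ∀p ∃w (¬T(v) ∧ ¬T(x) ∨ ¬T(q) ∧ ¬T(w) ∧ ¬T(p))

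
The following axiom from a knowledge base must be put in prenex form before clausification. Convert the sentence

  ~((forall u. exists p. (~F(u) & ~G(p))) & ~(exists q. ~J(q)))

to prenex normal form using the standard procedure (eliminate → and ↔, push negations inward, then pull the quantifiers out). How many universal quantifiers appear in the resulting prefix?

1

Move each ¬ inward, flipping quantifiers it crosses:
  (exists u. forall p. (F(u) | G(p))) | (exists q. ~J(q))
All bound variables are already distinct, so no renaming is needed.
Finally move all quantifiers to the prefix:
  exists u. forall p. exists q. (F(u) | G(p) | ~J(q))
The prefix is exists u forall p exists q: 1 universal, 2 existential.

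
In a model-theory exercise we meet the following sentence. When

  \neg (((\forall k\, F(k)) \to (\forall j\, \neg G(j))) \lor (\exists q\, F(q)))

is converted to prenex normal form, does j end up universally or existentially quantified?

Eliminate → and ↔ using ¬ and ∨.
  \neg (\neg (\forall k\, F(k)) \lor (\forall j\, \neg G(j)) \lor (\exists q\, F(q)))
Drive negations inward (¬∀x A ≡ ∃x ¬A, ¬∃x A ≡ ∀x ¬A, De Morgan for ∧/∨):
  (\forall k\, F(k)) \land (\exists j\, G(j)) \land (\forall q\, \neg F(q))
Pull the quantifiers to the front (each side's bound variable is not free in the other side):
  \forall k\, \exists j\, \forall q\, (F(k) \land G(j) \land \neg F(q))
The quantifier \forall j sits under an odd number of negations (counting the antecedent side of each →), so it flips to \exists j.

existential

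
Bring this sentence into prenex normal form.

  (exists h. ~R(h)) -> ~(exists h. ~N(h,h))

First replace A → B with ¬A ∨ B.
  ~(exists h. ~R(h)) | ~(exists h. ~N(h,h))
Move each ¬ inward, flipping quantifiers it crosses:
  (forall h. R(h)) | (forall h. N(h,h))
Rename bound variables to avoid capture: h↦x1.
  (forall h. R(h)) | (forall x1. N(x1,x1))
Extract every quantifier outward, since the variables are now distinct and don't occur free across branches:
  forall h. forall x1. (R(h) | N(x1,x1))

forall h. forall x1. (R(h) | N(x1,x1))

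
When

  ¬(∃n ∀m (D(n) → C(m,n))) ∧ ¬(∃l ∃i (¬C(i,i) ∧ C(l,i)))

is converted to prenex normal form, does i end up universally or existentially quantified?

First replace A → B with ¬A ∨ B.
  ¬(∃n ∀m (¬D(n) ∨ C(m,n))) ∧ ¬(∃l ∃i (¬C(i,i) ∧ C(l,i)))
Drive negations inward (¬∀x A ≡ ∃x ¬A, ¬∃x A ≡ ∀x ¬A, De Morgan for ∧/∨):
  (∀n ∃m (D(n) ∧ ¬C(m,n))) ∧ (∀l ∀i (C(i,i) ∨ ¬C(l,i)))
All bound variables are already distinct, so no renaming is needed.
Extract every quantifier outward, since the variables are now distinct and don't occur free across branches:
  ∀n ∃m ∀l ∀i (D(n) ∧ ¬C(m,n) ∧ (C(i,i) ∨ ¬C(l,i)))
The quantifier ∃i sits under an odd number of negations (counting the antecedent side of each →), so it flips to ∀i.

universal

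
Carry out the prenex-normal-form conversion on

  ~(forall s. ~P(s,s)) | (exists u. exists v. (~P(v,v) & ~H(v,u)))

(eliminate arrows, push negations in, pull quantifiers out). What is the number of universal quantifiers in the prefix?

Push ¬ through the quantifiers and connectives to reach negation normal form:
  (exists s. P(s,s)) | (exists u. exists v. (~P(v,v) & ~H(v,u)))
All bound variables are already distinct, so no renaming is needed.
Pull the quantifiers to the front (each side's bound variable is not free in the other side):
  exists s. exists u. exists v. (P(s,s) | ~P(v,v) & ~H(v,u))
The prefix is exists s exists u exists v: 0 universal, 3 existential.

0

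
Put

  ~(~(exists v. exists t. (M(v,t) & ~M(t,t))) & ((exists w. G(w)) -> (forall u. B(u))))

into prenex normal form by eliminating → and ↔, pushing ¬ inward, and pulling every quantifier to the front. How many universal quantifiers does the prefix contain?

0

Eliminate → and ↔ using ¬ and ∨.
  ~(~(exists v. exists t. (M(v,t) & ~M(t,t))) & (~(exists w. G(w)) | (forall u. B(u))))
Move each ¬ inward, flipping quantifiers it crosses:
  (exists v. exists t. (M(v,t) & ~M(t,t))) | (exists w. G(w)) & (exists u. ~B(u))
All bound variables are already distinct, so no renaming is needed.
Extract every quantifier outward, since the variables are now distinct and don't occur free across branches:
  exists v. exists t. exists w. exists u. (M(v,t) & ~M(t,t) | G(w) & ~B(u))
The prefix is exists v exists t exists w exists u: 0 universal, 4 existential.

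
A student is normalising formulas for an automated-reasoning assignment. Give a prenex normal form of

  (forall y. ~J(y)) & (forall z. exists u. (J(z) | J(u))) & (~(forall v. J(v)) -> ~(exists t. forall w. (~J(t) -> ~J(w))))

Rewrite implications/biconditionals: A → B as ¬A ∨ B.
  (forall y. ~J(y)) & (forall z. exists u. (J(z) | J(u))) & (~~(forall v. J(v)) | ~(exists t. forall w. (~~J(t) | ~J(w))))
Drive negations inward (¬∀x A ≡ ∃x ¬A, ¬∃x A ≡ ∀x ¬A, De Morgan for ∧/∨):
  (forall y. ~J(y)) & (forall z. exists u. (J(z) | J(u))) & ((forall v. J(v)) | (forall t. exists w. (~J(t) & J(w))))
All bound variables are already distinct, so no renaming is needed.
Pull the quantifiers to the front (each side's bound variable is not free in the other side):
  forall y. forall z. exists u. forall v. forall t. exists w. (~J(y) & (J(z) | J(u)) & (J(v) | ~J(t) & J(w)))

forall y. forall z. exists u. forall v. forall t. exists w. (~J(y) & (J(z) | J(u)) & (J(v) | ~J(t) & J(w)))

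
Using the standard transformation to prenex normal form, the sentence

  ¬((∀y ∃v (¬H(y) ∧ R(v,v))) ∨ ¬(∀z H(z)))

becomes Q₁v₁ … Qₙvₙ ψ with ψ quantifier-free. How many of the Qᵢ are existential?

Move each ¬ inward, flipping quantifiers it crosses:
  (∃y ∀v (H(y) ∨ ¬R(v,v))) ∧ (∀z H(z))
All bound variables are already distinct, so no renaming is needed.
Extract every quantifier outward, since the variables are now distinct and don't occur free across branches:
  ∃y ∀v ∀z ((H(y) ∨ ¬R(v,v)) ∧ H(z))
The prefix is ∃y ∀v ∀z: 2 universal, 1 existential.

1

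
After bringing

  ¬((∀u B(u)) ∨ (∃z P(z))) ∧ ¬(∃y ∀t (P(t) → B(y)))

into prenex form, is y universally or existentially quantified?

Rewrite implications/biconditionals: A → B as ¬A ∨ B.
  ¬((∀u B(u)) ∨ (∃z P(z))) ∧ ¬(∃y ∀t (¬P(t) ∨ B(y)))
Push ¬ through the quantifiers and connectives to reach negation normal form:
  (∃u ¬B(u)) ∧ (∀z ¬P(z)) ∧ (∀y ∃t (P(t) ∧ ¬B(y)))
All bound variables are already distinct, so no renaming is needed.
Finally move all quantifiers to the prefix:
  ∃u ∀z ∀y ∃t (¬B(u) ∧ ¬P(z) ∧ P(t) ∧ ¬B(y))
The quantifier ∃y sits under an odd number of negations (counting the antecedent side of each →), so it flips to ∀y.

universal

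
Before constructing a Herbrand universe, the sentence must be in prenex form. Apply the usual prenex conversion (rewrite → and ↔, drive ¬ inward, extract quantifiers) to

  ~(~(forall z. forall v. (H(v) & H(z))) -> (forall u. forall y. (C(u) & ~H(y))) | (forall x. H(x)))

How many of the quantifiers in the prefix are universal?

0

Eliminate → and ↔ using ¬ and ∨.
  ~(~~(forall z. forall v. (H(v) & H(z))) | (forall u. forall y. (C(u) & ~H(y))) | (forall x. H(x)))
Drive negations inward (¬∀x A ≡ ∃x ¬A, ¬∃x A ≡ ∀x ¬A, De Morgan for ∧/∨):
  (exists z. exists v. (~H(v) | ~H(z))) & (exists u. exists y. (~C(u) | H(y))) & (exists x. ~H(x))
Extract every quantifier outward, since the variables are now distinct and don't occur free across branches:
  exists z. exists v. exists u. exists y. exists x. ((~H(v) | ~H(z)) & (~C(u) | H(y)) & ~H(x))
The prefix is exists z exists v exists u exists y exists x: 0 universal, 5 existential.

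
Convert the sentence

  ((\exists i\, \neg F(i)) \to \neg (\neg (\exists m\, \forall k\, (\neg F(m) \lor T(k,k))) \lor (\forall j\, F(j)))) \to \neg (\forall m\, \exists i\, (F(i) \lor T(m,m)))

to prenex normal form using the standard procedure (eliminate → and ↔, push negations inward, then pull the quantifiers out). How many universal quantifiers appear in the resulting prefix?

3

Eliminate → and ↔ using ¬ and ∨.
  \neg (\neg (\exists i\, \neg F(i)) \lor \neg (\neg (\exists m\, \forall k\, (\neg F(m) \lor T(k,k))) \lor (\forall j\, F(j)))) \lor \neg (\forall m\, \exists i\, (F(i) \lor T(m,m)))
Push ¬ through the quantifiers and connectives to reach negation normal form:
  (\exists i\, \neg F(i)) \land ((\forall m\, \exists k\, (F(m) \land \neg T(k,k))) \lor (\forall j\, F(j))) \lor (\exists m\, \forall i\, (\neg F(i) \land \neg T(m,m)))
Give each quantifier a distinct variable: m↦s, i↦v1.
  (\exists i\, \neg F(i)) \land ((\forall m\, \exists k\, (F(m) \land \neg T(k,k))) \lor (\forall j\, F(j))) \lor (\exists s\, \forall v1\, (\neg F(v1) \land \neg T(s,s)))
Extract every quantifier outward, since the variables are now distinct and don't occur free across branches:
  \exists i\, \forall m\, \exists k\, \forall j\, \exists s\, \forall v1\, (\neg F(i) \land (F(m) \land \neg T(k,k) \lor F(j)) \lor \neg F(v1) \land \neg T(s,s))
The prefix is \exists i \forall m \exists k \forall j \exists s \forall v1: 3 universal, 3 existential.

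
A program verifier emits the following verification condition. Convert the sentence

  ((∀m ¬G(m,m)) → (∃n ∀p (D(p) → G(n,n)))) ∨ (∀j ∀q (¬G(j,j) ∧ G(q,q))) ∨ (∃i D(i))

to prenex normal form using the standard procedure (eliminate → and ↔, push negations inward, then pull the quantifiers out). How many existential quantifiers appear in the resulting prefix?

3

First replace A → B with ¬A ∨ B.
  ¬(∀m ¬G(m,m)) ∨ (∃n ∀p (¬D(p) ∨ G(n,n))) ∨ (∀j ∀q (¬G(j,j) ∧ G(q,q))) ∨ (∃i D(i))
Drive negations inward (¬∀x A ≡ ∃x ¬A, ¬∃x A ≡ ∀x ¬A, De Morgan for ∧/∨):
  (∃m G(m,m)) ∨ (∃n ∀p (¬D(p) ∨ G(n,n))) ∨ (∀j ∀q (¬G(j,j) ∧ G(q,q))) ∨ (∃i D(i))
Extract every quantifier outward, since the variables are now distinct and don't occur free across branches:
  ∃m ∃n ∀p ∀j ∀q ∃i (G(m,m) ∨ ¬D(p) ∨ G(n,n) ∨ ¬G(j,j) ∧ G(q,q) ∨ D(i))
The prefix is ∃m ∃n ∀p ∀j ∀q ∃i: 3 universal, 3 existential.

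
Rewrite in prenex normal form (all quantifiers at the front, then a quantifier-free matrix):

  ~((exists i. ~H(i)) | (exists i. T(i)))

forall i. forall z. (H(i) & ~T(z))

Push ¬ through the quantifiers and connectives to reach negation normal form:
  (forall i. H(i)) & (forall i. ~T(i))
Rename bound variables to avoid capture: i↦z.
  (forall i. H(i)) & (forall z. ~T(z))
Extract every quantifier outward, since the variables are now distinct and don't occur free across branches:
  forall i. forall z. (H(i) & ~T(z))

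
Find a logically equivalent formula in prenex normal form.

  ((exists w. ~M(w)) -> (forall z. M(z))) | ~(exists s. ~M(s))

forall w. forall z. forall s. (M(w) | M(z) | M(s))

First replace A → B with ¬A ∨ B.
  ~(exists w. ~M(w)) | (forall z. M(z)) | ~(exists s. ~M(s))
Move each ¬ inward, flipping quantifiers it crosses:
  (forall w. M(w)) | (forall z. M(z)) | (forall s. M(s))
All bound variables are already distinct, so no renaming is needed.
Finally move all quantifiers to the prefix:
  forall w. forall z. forall s. (M(w) | M(z) | M(s))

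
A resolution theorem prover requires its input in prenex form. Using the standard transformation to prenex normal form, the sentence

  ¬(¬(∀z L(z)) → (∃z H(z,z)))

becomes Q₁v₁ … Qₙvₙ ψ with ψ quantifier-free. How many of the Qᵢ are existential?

1

Rewrite implications/biconditionals: A → B as ¬A ∨ B.
  ¬(¬¬(∀z L(z)) ∨ (∃z H(z,z)))
Push ¬ through the quantifiers and connectives to reach negation normal form:
  (∃z ¬L(z)) ∧ (∀z ¬H(z,z))
Give each quantifier a distinct variable: z↦v1.
  (∃z ¬L(z)) ∧ (∀v1 ¬H(v1,v1))
Extract every quantifier outward, since the variables are now distinct and don't occur free across branches:
  ∃z ∀v1 (¬L(z) ∧ ¬H(v1,v1))
The prefix is ∃z ∀v1: 1 universal, 1 existential.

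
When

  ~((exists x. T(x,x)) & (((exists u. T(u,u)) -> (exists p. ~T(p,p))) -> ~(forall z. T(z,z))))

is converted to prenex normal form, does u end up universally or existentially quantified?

Eliminate → and ↔ using ¬ and ∨.
  ~((exists x. T(x,x)) & (~(~(exists u. T(u,u)) | (exists p. ~T(p,p))) | ~(forall z. T(z,z))))
Move each ¬ inward, flipping quantifiers it crosses:
  (forall x. ~T(x,x)) | ((forall u. ~T(u,u)) | (exists p. ~T(p,p))) & (forall z. T(z,z))
All bound variables are already distinct, so no renaming is needed.
Pull the quantifiers to the front (each side's bound variable is not free in the other side):
  forall x. forall u. exists p. forall z. (~T(x,x) | (~T(u,u) | ~T(p,p)) & T(z,z))
The quantifier exists u sits under an odd number of negations (counting the antecedent side of each →), so it flips to forall u.

universal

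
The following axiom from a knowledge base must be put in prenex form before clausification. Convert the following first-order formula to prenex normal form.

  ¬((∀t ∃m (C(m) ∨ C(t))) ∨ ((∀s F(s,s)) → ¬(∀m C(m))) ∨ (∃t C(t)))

∃t ∀m ∀s ∀b ∀r (¬C(m) ∧ ¬C(t) ∧ F(s,s) ∧ C(b) ∧ ¬C(r))

First replace A → B with ¬A ∨ B.
  ¬((∀t ∃m (C(m) ∨ C(t))) ∨ ¬(∀s F(s,s)) ∨ ¬(∀m C(m)) ∨ (∃t C(t)))
Move each ¬ inward, flipping quantifiers it crosses:
  (∃t ∀m (¬C(m) ∧ ¬C(t))) ∧ (∀s F(s,s)) ∧ (∀m C(m)) ∧ (∀t ¬C(t))
Give each quantifier a distinct variable: m↦b, t↦r.
  (∃t ∀m (¬C(m) ∧ ¬C(t))) ∧ (∀s F(s,s)) ∧ (∀b C(b)) ∧ (∀r ¬C(r))
Pull the quantifiers to the front (each side's bound variable is not free in the other side):
  ∃t ∀m ∀s ∀b ∀r (¬C(m) ∧ ¬C(t) ∧ F(s,s) ∧ C(b) ∧ ¬C(r))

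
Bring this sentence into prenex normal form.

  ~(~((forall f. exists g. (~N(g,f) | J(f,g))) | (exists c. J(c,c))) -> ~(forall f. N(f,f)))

exists f. forall g. forall c. forall x. (N(g,f) & ~J(f,g) & ~J(c,c) & N(x,x))

First replace A → B with ¬A ∨ B.
  ~(~~((forall f. exists g. (~N(g,f) | J(f,g))) | (exists c. J(c,c))) | ~(forall f. N(f,f)))
Push ¬ through the quantifiers and connectives to reach negation normal form:
  (exists f. forall g. (N(g,f) & ~J(f,g))) & (forall c. ~J(c,c)) & (forall f. N(f,f))
Rename bound variables to avoid capture: f↦x.
  (exists f. forall g. (N(g,f) & ~J(f,g))) & (forall c. ~J(c,c)) & (forall x. N(x,x))
Pull the quantifiers to the front (each side's bound variable is not free in the other side):
  exists f. forall g. forall c. forall x. (N(g,f) & ~J(f,g) & ~J(c,c) & N(x,x))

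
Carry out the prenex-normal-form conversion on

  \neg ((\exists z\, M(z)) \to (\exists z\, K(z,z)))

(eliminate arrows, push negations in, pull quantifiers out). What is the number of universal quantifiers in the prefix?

Eliminate → and ↔ using ¬ and ∨.
  \neg (\neg (\exists z\, M(z)) \lor (\exists z\, K(z,z)))
Push ¬ through the quantifiers and connectives to reach negation normal form:
  (\exists z\, M(z)) \land (\forall z\, \neg K(z,z))
Standardize variables apart so no two quantifiers bind the same name: z↦y1.
  (\exists z\, M(z)) \land (\forall y1\, \neg K(y1,y1))
Extract every quantifier outward, since the variables are now distinct and don't occur free across branches:
  \exists z\, \forall y1\, (M(z) \land \neg K(y1,y1))
The prefix is \exists z \forall y1: 1 universal, 1 existential.

1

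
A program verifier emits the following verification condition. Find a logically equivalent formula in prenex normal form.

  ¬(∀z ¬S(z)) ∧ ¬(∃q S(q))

Move each ¬ inward, flipping quantifiers it crosses:
  (∃z S(z)) ∧ (∀q ¬S(q))
All bound variables are already distinct, so no renaming is needed.
Extract every quantifier outward, since the variables are now distinct and don't occur free across branches:
  ∃z ∀q (S(z) ∧ ¬S(q))

∃z ∀q (S(z) ∧ ¬S(q))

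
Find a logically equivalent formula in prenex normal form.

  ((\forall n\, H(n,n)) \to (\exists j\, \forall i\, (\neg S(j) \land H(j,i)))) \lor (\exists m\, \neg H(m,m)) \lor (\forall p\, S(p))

\exists n\, \exists j\, \forall i\, \exists m\, \forall p\, (\neg H(n,n) \lor \neg S(j) \land H(j,i) \lor \neg H(m,m) \lor S(p))

First replace A → B with ¬A ∨ B.
  \neg (\forall n\, H(n,n)) \lor (\exists j\, \forall i\, (\neg S(j) \land H(j,i))) \lor (\exists m\, \neg H(m,m)) \lor (\forall p\, S(p))
Move each ¬ inward, flipping quantifiers it crosses:
  (\exists n\, \neg H(n,n)) \lor (\exists j\, \forall i\, (\neg S(j) \land H(j,i))) \lor (\exists m\, \neg H(m,m)) \lor (\forall p\, S(p))
All bound variables are already distinct, so no renaming is needed.
Finally move all quantifiers to the prefix:
  \exists n\, \exists j\, \forall i\, \exists m\, \forall p\, (\neg H(n,n) \lor \neg S(j) \land H(j,i) \lor \neg H(m,m) \lor S(p))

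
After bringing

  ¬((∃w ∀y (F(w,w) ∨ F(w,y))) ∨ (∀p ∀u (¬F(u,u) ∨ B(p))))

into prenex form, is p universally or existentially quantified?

existential

Move each ¬ inward, flipping quantifiers it crosses:
  (∀w ∃y (¬F(w,w) ∧ ¬F(w,y))) ∧ (∃p ∃u (F(u,u) ∧ ¬B(p)))
Extract every quantifier outward, since the variables are now distinct and don't occur free across branches:
  ∀w ∃y ∃p ∃u (¬F(w,w) ∧ ¬F(w,y) ∧ F(u,u) ∧ ¬B(p))
The quantifier ∀p sits under an odd number of negations, so it flips to ∃p.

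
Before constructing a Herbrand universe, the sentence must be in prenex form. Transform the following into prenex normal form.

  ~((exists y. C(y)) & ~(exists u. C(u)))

Push ¬ through the quantifiers and connectives to reach negation normal form:
  (forall y. ~C(y)) | (exists u. C(u))
All bound variables are already distinct, so no renaming is needed.
Finally move all quantifiers to the prefix:
  forall y. exists u. (~C(y) | C(u))

forall y. exists u. (~C(y) | C(u))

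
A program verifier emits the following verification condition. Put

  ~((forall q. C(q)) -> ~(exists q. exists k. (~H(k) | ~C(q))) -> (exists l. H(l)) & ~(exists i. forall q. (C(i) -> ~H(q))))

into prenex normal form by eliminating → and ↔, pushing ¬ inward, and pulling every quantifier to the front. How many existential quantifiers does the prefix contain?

First replace A → B with ¬A ∨ B.
  ~(~(forall q. C(q)) | ~~(exists q. exists k. (~H(k) | ~C(q))) | (exists l. H(l)) & ~(exists i. forall q. (~C(i) | ~H(q))))
Drive negations inward (¬∀x A ≡ ∃x ¬A, ¬∃x A ≡ ∀x ¬A, De Morgan for ∧/∨):
  (forall q. C(q)) & (forall q. forall k. (H(k) & C(q))) & ((forall l. ~H(l)) | (exists i. forall q. (~C(i) | ~H(q))))
Standardize variables apart so no two quantifiers bind the same name: q↦x, q↦u.
  (forall q. C(q)) & (forall x. forall k. (H(k) & C(x))) & ((forall l. ~H(l)) | (exists i. forall u. (~C(i) | ~H(u))))
Extract every quantifier outward, since the variables are now distinct and don't occur free across branches:
  forall q. forall x. forall k. forall l. exists i. forall u. (C(q) & H(k) & C(x) & (~H(l) | ~C(i) | ~H(u)))
The prefix is forall q forall x forall k forall l exists i forall u: 5 universal, 1 existential.

1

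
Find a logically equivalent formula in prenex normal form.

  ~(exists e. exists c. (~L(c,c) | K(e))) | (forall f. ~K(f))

forall e. forall c. forall f. (L(c,c) & ~K(e) | ~K(f))

Push ¬ through the quantifiers and connectives to reach negation normal form:
  (forall e. forall c. (L(c,c) & ~K(e))) | (forall f. ~K(f))
Extract every quantifier outward, since the variables are now distinct and don't occur free across branches:
  forall e. forall c. forall f. (L(c,c) & ~K(e) | ~K(f))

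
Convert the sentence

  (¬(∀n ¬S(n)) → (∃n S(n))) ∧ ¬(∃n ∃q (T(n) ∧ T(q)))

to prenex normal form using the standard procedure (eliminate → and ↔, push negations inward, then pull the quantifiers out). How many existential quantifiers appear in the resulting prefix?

Rewrite implications/biconditionals: A → B as ¬A ∨ B.
  (¬¬(∀n ¬S(n)) ∨ (∃n S(n))) ∧ ¬(∃n ∃q (T(n) ∧ T(q)))
Drive negations inward (¬∀x A ≡ ∃x ¬A, ¬∃x A ≡ ∀x ¬A, De Morgan for ∧/∨):
  ((∀n ¬S(n)) ∨ (∃n S(n))) ∧ (∀n ∀q (¬T(n) ∨ ¬T(q)))
Rename bound variables to avoid capture: n↦v1, n↦u1.
  ((∀n ¬S(n)) ∨ (∃v1 S(v1))) ∧ (∀u1 ∀q (¬T(u1) ∨ ¬T(q)))
Pull the quantifiers to the front (each side's bound variable is not free in the other side):
  ∀n ∃v1 ∀u1 ∀q ((¬S(n) ∨ S(v1)) ∧ (¬T(u1) ∨ ¬T(q)))
The prefix is ∀n ∃v1 ∀u1 ∀q: 3 universal, 1 existential.

1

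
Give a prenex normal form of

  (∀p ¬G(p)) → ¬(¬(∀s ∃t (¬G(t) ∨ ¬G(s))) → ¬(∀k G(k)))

Rewrite implications/biconditionals: A → B as ¬A ∨ B.
  ¬(∀p ¬G(p)) ∨ ¬(¬¬(∀s ∃t (¬G(t) ∨ ¬G(s))) ∨ ¬(∀k G(k)))
Move each ¬ inward, flipping quantifiers it crosses:
  (∃p G(p)) ∨ (∃s ∀t (G(t) ∧ G(s))) ∧ (∀k G(k))
Finally move all quantifiers to the prefix:
  ∃p ∃s ∀t ∀k (G(p) ∨ G(t) ∧ G(s) ∧ G(k))

∃p ∃s ∀t ∀k (G(p) ∨ G(t) ∧ G(s) ∧ G(k))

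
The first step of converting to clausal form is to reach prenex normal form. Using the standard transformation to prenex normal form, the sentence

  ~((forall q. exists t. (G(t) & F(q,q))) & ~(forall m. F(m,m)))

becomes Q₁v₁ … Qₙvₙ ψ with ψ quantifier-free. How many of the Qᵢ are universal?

Drive negations inward (¬∀x A ≡ ∃x ¬A, ¬∃x A ≡ ∀x ¬A, De Morgan for ∧/∨):
  (exists q. forall t. (~G(t) | ~F(q,q))) | (forall m. F(m,m))
All bound variables are already distinct, so no renaming is needed.
Pull the quantifiers to the front (each side's bound variable is not free in the other side):
  exists q. forall t. forall m. (~G(t) | ~F(q,q) | F(m,m))
The prefix is exists q forall t forall m: 2 universal, 1 existential.

2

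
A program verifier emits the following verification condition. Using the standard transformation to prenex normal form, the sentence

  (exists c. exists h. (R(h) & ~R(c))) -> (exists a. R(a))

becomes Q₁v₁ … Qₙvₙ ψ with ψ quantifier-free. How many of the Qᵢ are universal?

Eliminate → and ↔ using ¬ and ∨.
  ~(exists c. exists h. (R(h) & ~R(c))) | (exists a. R(a))
Drive negations inward (¬∀x A ≡ ∃x ¬A, ¬∃x A ≡ ∀x ¬A, De Morgan for ∧/∨):
  (forall c. forall h. (~R(h) | R(c))) | (exists a. R(a))
Pull the quantifiers to the front (each side's bound variable is not free in the other side):
  forall c. forall h. exists a. (~R(h) | R(c) | R(a))
The prefix is forall c forall h exists a: 2 universal, 1 existential.

2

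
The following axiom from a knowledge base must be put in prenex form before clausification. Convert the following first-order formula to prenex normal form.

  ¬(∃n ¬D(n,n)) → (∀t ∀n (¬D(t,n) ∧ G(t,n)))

∃n ∀t ∀c (¬D(n,n) ∨ ¬D(t,c) ∧ G(t,c))

First replace A → B with ¬A ∨ B.
  ¬¬(∃n ¬D(n,n)) ∨ (∀t ∀n (¬D(t,n) ∧ G(t,n)))
Move each ¬ inward, flipping quantifiers it crosses:
  (∃n ¬D(n,n)) ∨ (∀t ∀n (¬D(t,n) ∧ G(t,n)))
Give each quantifier a distinct variable: n↦c.
  (∃n ¬D(n,n)) ∨ (∀t ∀c (¬D(t,c) ∧ G(t,c)))
Finally move all quantifiers to the prefix:
  ∃n ∀t ∀c (¬D(n,n) ∨ ¬D(t,c) ∧ G(t,c))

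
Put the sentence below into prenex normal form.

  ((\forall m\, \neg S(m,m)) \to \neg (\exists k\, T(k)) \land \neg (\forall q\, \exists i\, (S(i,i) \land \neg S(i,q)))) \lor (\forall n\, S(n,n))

\exists m\, \forall k\, \exists q\, \forall i\, \forall n\, (S(m,m) \lor \neg T(k) \land (\neg S(i,i) \lor S(i,q)) \lor S(n,n))

First replace A → B with ¬A ∨ B.
  \neg (\forall m\, \neg S(m,m)) \lor \neg (\exists k\, T(k)) \land \neg (\forall q\, \exists i\, (S(i,i) \land \neg S(i,q))) \lor (\forall n\, S(n,n))
Drive negations inward (¬∀x A ≡ ∃x ¬A, ¬∃x A ≡ ∀x ¬A, De Morgan for ∧/∨):
  (\exists m\, S(m,m)) \lor (\forall k\, \neg T(k)) \land (\exists q\, \forall i\, (\neg S(i,i) \lor S(i,q))) \lor (\forall n\, S(n,n))
Extract every quantifier outward, since the variables are now distinct and don't occur free across branches:
  \exists m\, \forall k\, \exists q\, \forall i\, \forall n\, (S(m,m) \lor \neg T(k) \land (\neg S(i,i) \lor S(i,q)) \lor S(n,n))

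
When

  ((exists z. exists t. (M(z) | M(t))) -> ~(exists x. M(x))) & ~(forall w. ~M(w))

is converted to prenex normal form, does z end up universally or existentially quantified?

universal

Eliminate → and ↔ using ¬ and ∨.
  (~(exists z. exists t. (M(z) | M(t))) | ~(exists x. M(x))) & ~(forall w. ~M(w))
Push ¬ through the quantifiers and connectives to reach negation normal form:
  ((forall z. forall t. (~M(z) & ~M(t))) | (forall x. ~M(x))) & (exists w. M(w))
Pull the quantifiers to the front (each side's bound variable is not free in the other side):
  forall z. forall t. forall x. exists w. ((~M(z) & ~M(t) | ~M(x)) & M(w))
The quantifier exists z sits under an odd number of negations (counting the antecedent side of each →), so it flips to forall z.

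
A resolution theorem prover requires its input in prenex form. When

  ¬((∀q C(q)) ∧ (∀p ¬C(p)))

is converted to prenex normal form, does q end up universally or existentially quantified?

Drive negations inward (¬∀x A ≡ ∃x ¬A, ¬∃x A ≡ ∀x ¬A, De Morgan for ∧/∨):
  (∃q ¬C(q)) ∨ (∃p C(p))
All bound variables are already distinct, so no renaming is needed.
Extract every quantifier outward, since the variables are now distinct and don't occur free across branches:
  ∃q ∃p (¬C(q) ∨ C(p))
The quantifier ∀q sits under an odd number of negations, so it flips to ∃q.

existential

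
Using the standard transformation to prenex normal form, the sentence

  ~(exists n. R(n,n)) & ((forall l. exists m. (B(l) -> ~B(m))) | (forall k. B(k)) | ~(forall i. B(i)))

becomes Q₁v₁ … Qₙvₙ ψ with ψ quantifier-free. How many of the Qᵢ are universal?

Rewrite implications/biconditionals: A → B as ¬A ∨ B.
  ~(exists n. R(n,n)) & ((forall l. exists m. (~B(l) | ~B(m))) | (forall k. B(k)) | ~(forall i. B(i)))
Move each ¬ inward, flipping quantifiers it crosses:
  (forall n. ~R(n,n)) & ((forall l. exists m. (~B(l) | ~B(m))) | (forall k. B(k)) | (exists i. ~B(i)))
Finally move all quantifiers to the prefix:
  forall n. forall l. exists m. forall k. exists i. (~R(n,n) & (~B(l) | ~B(m) | B(k) | ~B(i)))
The prefix is forall n forall l exists m forall k exists i: 3 universal, 2 existential.

3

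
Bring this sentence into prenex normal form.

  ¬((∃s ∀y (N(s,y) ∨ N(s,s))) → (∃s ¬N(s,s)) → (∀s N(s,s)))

∃s ∀y ∃p ∃y1 ((N(s,y) ∨ N(s,s)) ∧ ¬N(p,p) ∧ ¬N(y1,y1))

Eliminate → and ↔ using ¬ and ∨.
  ¬(¬(∃s ∀y (N(s,y) ∨ N(s,s))) ∨ ¬(∃s ¬N(s,s)) ∨ (∀s N(s,s)))
Drive negations inward (¬∀x A ≡ ∃x ¬A, ¬∃x A ≡ ∀x ¬A, De Morgan for ∧/∨):
  (∃s ∀y (N(s,y) ∨ N(s,s))) ∧ (∃s ¬N(s,s)) ∧ (∃s ¬N(s,s))
Rename bound variables to avoid capture: s↦p, s↦y1.
  (∃s ∀y (N(s,y) ∨ N(s,s))) ∧ (∃p ¬N(p,p)) ∧ (∃y1 ¬N(y1,y1))
Finally move all quantifiers to the prefix:
  ∃s ∀y ∃p ∃y1 ((N(s,y) ∨ N(s,s)) ∧ ¬N(p,p) ∧ ¬N(y1,y1))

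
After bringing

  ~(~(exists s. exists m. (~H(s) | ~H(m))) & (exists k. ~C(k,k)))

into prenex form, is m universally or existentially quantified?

existential

Drive negations inward (¬∀x A ≡ ∃x ¬A, ¬∃x A ≡ ∀x ¬A, De Morgan for ∧/∨):
  (exists s. exists m. (~H(s) | ~H(m))) | (forall k. C(k,k))
All bound variables are already distinct, so no renaming is needed.
Extract every quantifier outward, since the variables are now distinct and don't occur free across branches:
  exists s. exists m. forall k. (~H(s) | ~H(m) | C(k,k))
The quantifier exists m sits under an even number of negations, so it remains existential.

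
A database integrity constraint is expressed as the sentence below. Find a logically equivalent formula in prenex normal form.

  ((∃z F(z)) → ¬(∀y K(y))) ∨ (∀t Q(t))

Eliminate → and ↔ using ¬ and ∨.
  ¬(∃z F(z)) ∨ ¬(∀y K(y)) ∨ (∀t Q(t))
Drive negations inward (¬∀x A ≡ ∃x ¬A, ¬∃x A ≡ ∀x ¬A, De Morgan for ∧/∨):
  (∀z ¬F(z)) ∨ (∃y ¬K(y)) ∨ (∀t Q(t))
Extract every quantifier outward, since the variables are now distinct and don't occur free across branches:
  ∀z ∃y ∀t (¬F(z) ∨ ¬K(y) ∨ Q(t))

∀z ∃y ∀t (¬F(z) ∨ ¬K(y) ∨ Q(t))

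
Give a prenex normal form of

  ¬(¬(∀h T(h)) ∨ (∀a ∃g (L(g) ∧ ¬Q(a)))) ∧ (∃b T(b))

Move each ¬ inward, flipping quantifiers it crosses:
  (∀h T(h)) ∧ (∃a ∀g (¬L(g) ∨ Q(a))) ∧ (∃b T(b))
All bound variables are already distinct, so no renaming is needed.
Extract every quantifier outward, since the variables are now distinct and don't occur free across branches:
  ∀h ∃a ∀g ∃b (T(h) ∧ (¬L(g) ∨ Q(a)) ∧ T(b))

∀h ∃a ∀g ∃b (T(h) ∧ (¬L(g) ∨ Q(a)) ∧ T(b))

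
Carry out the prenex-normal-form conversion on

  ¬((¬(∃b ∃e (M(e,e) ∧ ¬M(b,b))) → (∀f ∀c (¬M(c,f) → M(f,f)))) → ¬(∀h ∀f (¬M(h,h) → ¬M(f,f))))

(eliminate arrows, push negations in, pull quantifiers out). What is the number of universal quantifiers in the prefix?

4

Rewrite implications/biconditionals: A → B as ¬A ∨ B.
  ¬(¬(¬¬(∃b ∃e (M(e,e) ∧ ¬M(b,b))) ∨ (∀f ∀c (¬¬M(c,f) ∨ M(f,f)))) ∨ ¬(∀h ∀f (¬¬M(h,h) ∨ ¬M(f,f))))
Move each ¬ inward, flipping quantifiers it crosses:
  ((∃b ∃e (M(e,e) ∧ ¬M(b,b))) ∨ (∀f ∀c (M(c,f) ∨ M(f,f)))) ∧ (∀h ∀f (M(h,h) ∨ ¬M(f,f)))
Give each quantifier a distinct variable: f↦z1.
  ((∃b ∃e (M(e,e) ∧ ¬M(b,b))) ∨ (∀f ∀c (M(c,f) ∨ M(f,f)))) ∧ (∀h ∀z1 (M(h,h) ∨ ¬M(z1,z1)))
Pull the quantifiers to the front (each side's bound variable is not free in the other side):
  ∃b ∃e ∀f ∀c ∀h ∀z1 ((M(e,e) ∧ ¬M(b,b) ∨ M(c,f) ∨ M(f,f)) ∧ (M(h,h) ∨ ¬M(z1,z1)))
The prefix is ∃b ∃e ∀f ∀c ∀h ∀z1: 4 universal, 2 existential.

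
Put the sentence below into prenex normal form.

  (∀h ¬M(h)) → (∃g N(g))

First replace A → B with ¬A ∨ B.
  ¬(∀h ¬M(h)) ∨ (∃g N(g))
Move each ¬ inward, flipping quantifiers it crosses:
  (∃h M(h)) ∨ (∃g N(g))
All bound variables are already distinct, so no renaming is needed.
Pull the quantifiers to the front (each side's bound variable is not free in the other side):
  ∃h ∃g (M(h) ∨ N(g))

∃h ∃g (M(h) ∨ N(g))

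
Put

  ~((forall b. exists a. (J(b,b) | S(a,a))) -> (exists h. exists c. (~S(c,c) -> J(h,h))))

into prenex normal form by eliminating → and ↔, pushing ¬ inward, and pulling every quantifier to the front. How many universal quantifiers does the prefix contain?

3

Eliminate → and ↔ using ¬ and ∨.
  ~(~(forall b. exists a. (J(b,b) | S(a,a))) | (exists h. exists c. (~~S(c,c) | J(h,h))))
Drive negations inward (¬∀x A ≡ ∃x ¬A, ¬∃x A ≡ ∀x ¬A, De Morgan for ∧/∨):
  (forall b. exists a. (J(b,b) | S(a,a))) & (forall h. forall c. (~S(c,c) & ~J(h,h)))
Pull the quantifiers to the front (each side's bound variable is not free in the other side):
  forall b. exists a. forall h. forall c. ((J(b,b) | S(a,a)) & ~S(c,c) & ~J(h,h))
The prefix is forall b exists a forall h forall c: 3 universal, 1 existential.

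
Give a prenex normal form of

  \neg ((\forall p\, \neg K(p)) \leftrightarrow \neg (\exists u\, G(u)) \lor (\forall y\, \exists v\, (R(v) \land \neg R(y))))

\forall p\, \exists u\, \exists y\, \forall v\, \forall c\, \forall x\, \exists w\, \exists w1\, (\neg K(p) \land G(u) \land (\neg R(v) \lor R(y)) \lor (\neg G(c) \lor R(w) \land \neg R(x)) \land K(w1))

Rewrite implications/biconditionals: A → B as ¬A ∨ B; A ↔ B as (¬A ∨ B) ∧ (¬B ∨ A).
  \neg ((\neg (\forall p\, \neg K(p)) \lor \neg (\exists u\, G(u)) \lor (\forall y\, \exists v\, (R(v) \land \neg R(y)))) \land (\neg (\neg (\exists u\, G(u)) \lor (\forall y\, \exists v\, (R(v) \land \neg R(y)))) \lor (\forall p\, \neg K(p))))
Drive negations inward (¬∀x A ≡ ∃x ¬A, ¬∃x A ≡ ∀x ¬A, De Morgan for ∧/∨):
  (\forall p\, \neg K(p)) \land (\exists u\, G(u)) \land (\exists y\, \forall v\, (\neg R(v) \lor R(y))) \lor ((\forall u\, \neg G(u)) \lor (\forall y\, \exists v\, (R(v) \land \neg R(y)))) \land (\exists p\, K(p))
Standardize variables apart so no two quantifiers bind the same name: u↦c, y↦x, v↦w, p↦w1.
  (\forall p\, \neg K(p)) \land (\exists u\, G(u)) \land (\exists y\, \forall v\, (\neg R(v) \lor R(y))) \lor ((\forall c\, \neg G(c)) \lor (\forall x\, \exists w\, (R(w) \land \neg R(x)))) \land (\exists w1\, K(w1))
Pull the quantifiers to the front (each side's bound variable is not free in the other side):
  \forall p\, \exists u\, \exists y\, \forall v\, \forall c\, \forall x\, \exists w\, \exists w1\, (\neg K(p) \land G(u) \land (\neg R(v) \lor R(y)) \lor (\neg G(c) \lor R(w) \land \neg R(x)) \land K(w1))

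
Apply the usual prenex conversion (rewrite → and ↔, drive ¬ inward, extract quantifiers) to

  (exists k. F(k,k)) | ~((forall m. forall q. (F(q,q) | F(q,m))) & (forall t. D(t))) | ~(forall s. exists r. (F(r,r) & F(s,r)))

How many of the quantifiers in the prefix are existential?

Drive negations inward (¬∀x A ≡ ∃x ¬A, ¬∃x A ≡ ∀x ¬A, De Morgan for ∧/∨):
  (exists k. F(k,k)) | (exists m. exists q. (~F(q,q) & ~F(q,m))) | (exists t. ~D(t)) | (exists s. forall r. (~F(r,r) | ~F(s,r)))
All bound variables are already distinct, so no renaming is needed.
Extract every quantifier outward, since the variables are now distinct and don't occur free across branches:
  exists k. exists m. exists q. exists t. exists s. forall r. (F(k,k) | ~F(q,q) & ~F(q,m) | ~D(t) | ~F(r,r) | ~F(s,r))
The prefix is exists k exists m exists q exists t exists s forall r: 1 universal, 5 existential.

5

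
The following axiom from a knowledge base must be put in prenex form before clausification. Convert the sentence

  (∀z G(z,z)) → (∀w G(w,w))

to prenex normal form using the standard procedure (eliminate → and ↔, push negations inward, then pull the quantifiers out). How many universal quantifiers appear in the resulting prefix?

Eliminate → and ↔ using ¬ and ∨.
  ¬(∀z G(z,z)) ∨ (∀w G(w,w))
Push ¬ through the quantifiers and connectives to reach negation normal form:
  (∃z ¬G(z,z)) ∨ (∀w G(w,w))
All bound variables are already distinct, so no renaming is needed.
Extract every quantifier outward, since the variables are now distinct and don't occur free across branches:
  ∃z ∀w (¬G(z,z) ∨ G(w,w))
The prefix is ∃z ∀w: 1 universal, 1 existential.

1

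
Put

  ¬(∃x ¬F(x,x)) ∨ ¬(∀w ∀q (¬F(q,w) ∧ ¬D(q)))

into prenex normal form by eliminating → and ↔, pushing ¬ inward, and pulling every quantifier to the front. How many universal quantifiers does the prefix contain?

1

Move each ¬ inward, flipping quantifiers it crosses:
  (∀x F(x,x)) ∨ (∃w ∃q (F(q,w) ∨ D(q)))
All bound variables are already distinct, so no renaming is needed.
Finally move all quantifiers to the prefix:
  ∀x ∃w ∃q (F(x,x) ∨ F(q,w) ∨ D(q))
The prefix is ∀x ∃w ∃q: 1 universal, 2 existential.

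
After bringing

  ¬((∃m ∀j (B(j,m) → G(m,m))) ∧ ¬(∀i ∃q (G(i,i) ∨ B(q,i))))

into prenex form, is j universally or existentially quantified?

Eliminate → and ↔ using ¬ and ∨.
  ¬((∃m ∀j (¬B(j,m) ∨ G(m,m))) ∧ ¬(∀i ∃q (G(i,i) ∨ B(q,i))))
Drive negations inward (¬∀x A ≡ ∃x ¬A, ¬∃x A ≡ ∀x ¬A, De Morgan for ∧/∨):
  (∀m ∃j (B(j,m) ∧ ¬G(m,m))) ∨ (∀i ∃q (G(i,i) ∨ B(q,i)))
Pull the quantifiers to the front (each side's bound variable is not free in the other side):
  ∀m ∃j ∀i ∃q (B(j,m) ∧ ¬G(m,m) ∨ G(i,i) ∨ B(q,i))
The quantifier ∀j sits under an odd number of negations (counting the antecedent side of each →), so it flips to ∃j.

existential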